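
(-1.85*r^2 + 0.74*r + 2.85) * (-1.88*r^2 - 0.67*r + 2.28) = 3.478*r^4 - 0.1517*r^3 - 10.0718*r^2 - 0.2223*r + 6.498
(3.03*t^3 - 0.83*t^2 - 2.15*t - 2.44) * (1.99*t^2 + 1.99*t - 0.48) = 6.0297*t^5 + 4.378*t^4 - 7.3846*t^3 - 8.7357*t^2 - 3.8236*t + 1.1712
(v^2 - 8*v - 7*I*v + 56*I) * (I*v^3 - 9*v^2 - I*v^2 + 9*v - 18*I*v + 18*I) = I*v^5 - 2*v^4 - 9*I*v^4 + 18*v^3 + 53*I*v^3 - 142*v^2 - 405*I*v^2 + 1134*v + 360*I*v - 1008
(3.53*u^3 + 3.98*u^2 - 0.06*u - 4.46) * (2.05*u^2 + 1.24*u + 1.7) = 7.2365*u^5 + 12.5362*u^4 + 10.8132*u^3 - 2.4514*u^2 - 5.6324*u - 7.582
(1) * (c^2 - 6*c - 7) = c^2 - 6*c - 7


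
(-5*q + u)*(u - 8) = -5*q*u + 40*q + u^2 - 8*u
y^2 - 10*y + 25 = (y - 5)^2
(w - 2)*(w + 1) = w^2 - w - 2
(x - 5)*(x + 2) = x^2 - 3*x - 10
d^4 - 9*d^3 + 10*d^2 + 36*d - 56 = (d - 7)*(d - 2)^2*(d + 2)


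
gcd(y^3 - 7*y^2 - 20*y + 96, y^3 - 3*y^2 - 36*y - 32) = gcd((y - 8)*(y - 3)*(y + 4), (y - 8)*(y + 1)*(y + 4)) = y^2 - 4*y - 32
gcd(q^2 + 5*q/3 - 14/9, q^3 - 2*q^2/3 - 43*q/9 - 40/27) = 1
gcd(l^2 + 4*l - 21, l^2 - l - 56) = l + 7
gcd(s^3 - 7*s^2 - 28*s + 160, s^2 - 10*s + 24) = s - 4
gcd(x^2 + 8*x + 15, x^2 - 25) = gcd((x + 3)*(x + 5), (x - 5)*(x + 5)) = x + 5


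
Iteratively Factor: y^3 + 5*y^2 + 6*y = (y)*(y^2 + 5*y + 6) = y*(y + 3)*(y + 2)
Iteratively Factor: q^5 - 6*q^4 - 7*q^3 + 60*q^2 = (q + 3)*(q^4 - 9*q^3 + 20*q^2) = (q - 5)*(q + 3)*(q^3 - 4*q^2) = q*(q - 5)*(q + 3)*(q^2 - 4*q) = q^2*(q - 5)*(q + 3)*(q - 4)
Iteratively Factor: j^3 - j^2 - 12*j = (j)*(j^2 - j - 12) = j*(j + 3)*(j - 4)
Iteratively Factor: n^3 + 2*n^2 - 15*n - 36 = (n + 3)*(n^2 - n - 12) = (n + 3)^2*(n - 4)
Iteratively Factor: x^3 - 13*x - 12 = (x + 1)*(x^2 - x - 12) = (x + 1)*(x + 3)*(x - 4)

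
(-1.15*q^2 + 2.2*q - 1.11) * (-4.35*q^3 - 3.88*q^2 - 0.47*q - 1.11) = 5.0025*q^5 - 5.108*q^4 - 3.167*q^3 + 4.5493*q^2 - 1.9203*q + 1.2321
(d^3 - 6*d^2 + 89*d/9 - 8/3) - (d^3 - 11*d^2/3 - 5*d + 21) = -7*d^2/3 + 134*d/9 - 71/3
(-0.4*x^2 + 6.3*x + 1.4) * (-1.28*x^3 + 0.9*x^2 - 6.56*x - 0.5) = 0.512*x^5 - 8.424*x^4 + 6.502*x^3 - 39.868*x^2 - 12.334*x - 0.7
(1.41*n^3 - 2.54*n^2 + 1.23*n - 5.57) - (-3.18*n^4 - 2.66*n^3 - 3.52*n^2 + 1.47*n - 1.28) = 3.18*n^4 + 4.07*n^3 + 0.98*n^2 - 0.24*n - 4.29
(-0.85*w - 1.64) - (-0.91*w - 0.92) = 0.0600000000000001*w - 0.72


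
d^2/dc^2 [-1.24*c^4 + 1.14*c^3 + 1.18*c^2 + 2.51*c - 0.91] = -14.88*c^2 + 6.84*c + 2.36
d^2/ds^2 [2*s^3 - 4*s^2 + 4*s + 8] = 12*s - 8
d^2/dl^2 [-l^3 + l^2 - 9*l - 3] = 2 - 6*l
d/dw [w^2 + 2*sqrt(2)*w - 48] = 2*w + 2*sqrt(2)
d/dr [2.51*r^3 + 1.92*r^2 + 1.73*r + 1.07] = 7.53*r^2 + 3.84*r + 1.73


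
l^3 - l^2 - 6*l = l*(l - 3)*(l + 2)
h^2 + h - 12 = (h - 3)*(h + 4)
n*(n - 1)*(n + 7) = n^3 + 6*n^2 - 7*n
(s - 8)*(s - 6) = s^2 - 14*s + 48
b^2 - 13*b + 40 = (b - 8)*(b - 5)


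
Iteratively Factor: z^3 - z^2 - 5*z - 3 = (z - 3)*(z^2 + 2*z + 1) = (z - 3)*(z + 1)*(z + 1)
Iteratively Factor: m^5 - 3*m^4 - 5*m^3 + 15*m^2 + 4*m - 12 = (m - 1)*(m^4 - 2*m^3 - 7*m^2 + 8*m + 12) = (m - 1)*(m + 2)*(m^3 - 4*m^2 + m + 6) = (m - 3)*(m - 1)*(m + 2)*(m^2 - m - 2) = (m - 3)*(m - 1)*(m + 1)*(m + 2)*(m - 2)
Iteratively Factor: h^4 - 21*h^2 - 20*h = (h - 5)*(h^3 + 5*h^2 + 4*h) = (h - 5)*(h + 4)*(h^2 + h) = (h - 5)*(h + 1)*(h + 4)*(h)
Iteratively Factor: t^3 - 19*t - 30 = (t + 2)*(t^2 - 2*t - 15) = (t + 2)*(t + 3)*(t - 5)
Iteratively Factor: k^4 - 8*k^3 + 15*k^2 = (k)*(k^3 - 8*k^2 + 15*k) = k*(k - 3)*(k^2 - 5*k) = k*(k - 5)*(k - 3)*(k)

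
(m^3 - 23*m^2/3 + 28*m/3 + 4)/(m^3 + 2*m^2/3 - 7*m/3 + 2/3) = (3*m^3 - 23*m^2 + 28*m + 12)/(3*m^3 + 2*m^2 - 7*m + 2)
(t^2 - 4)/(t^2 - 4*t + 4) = (t + 2)/(t - 2)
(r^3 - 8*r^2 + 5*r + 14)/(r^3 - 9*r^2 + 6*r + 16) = (r - 7)/(r - 8)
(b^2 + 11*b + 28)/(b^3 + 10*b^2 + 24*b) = (b + 7)/(b*(b + 6))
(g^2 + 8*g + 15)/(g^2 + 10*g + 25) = (g + 3)/(g + 5)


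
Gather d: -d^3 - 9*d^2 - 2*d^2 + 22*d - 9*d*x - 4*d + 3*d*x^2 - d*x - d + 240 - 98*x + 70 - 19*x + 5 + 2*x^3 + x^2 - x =-d^3 - 11*d^2 + d*(3*x^2 - 10*x + 17) + 2*x^3 + x^2 - 118*x + 315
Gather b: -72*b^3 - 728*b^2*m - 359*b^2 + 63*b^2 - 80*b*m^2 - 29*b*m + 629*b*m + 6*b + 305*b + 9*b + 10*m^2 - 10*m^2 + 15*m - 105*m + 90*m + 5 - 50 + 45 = -72*b^3 + b^2*(-728*m - 296) + b*(-80*m^2 + 600*m + 320)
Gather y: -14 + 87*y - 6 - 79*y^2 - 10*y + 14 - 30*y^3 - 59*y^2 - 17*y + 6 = -30*y^3 - 138*y^2 + 60*y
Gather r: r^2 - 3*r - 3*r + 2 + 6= r^2 - 6*r + 8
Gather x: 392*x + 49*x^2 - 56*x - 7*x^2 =42*x^2 + 336*x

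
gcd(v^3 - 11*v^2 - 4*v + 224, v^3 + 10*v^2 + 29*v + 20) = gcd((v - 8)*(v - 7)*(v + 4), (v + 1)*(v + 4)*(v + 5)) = v + 4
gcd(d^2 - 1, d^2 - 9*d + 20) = 1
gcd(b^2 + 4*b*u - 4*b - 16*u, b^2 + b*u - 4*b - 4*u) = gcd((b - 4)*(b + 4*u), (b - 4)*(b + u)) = b - 4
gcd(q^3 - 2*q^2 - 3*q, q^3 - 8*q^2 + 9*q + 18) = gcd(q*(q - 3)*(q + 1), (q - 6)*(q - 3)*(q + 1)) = q^2 - 2*q - 3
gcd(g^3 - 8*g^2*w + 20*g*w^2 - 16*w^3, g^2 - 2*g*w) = -g + 2*w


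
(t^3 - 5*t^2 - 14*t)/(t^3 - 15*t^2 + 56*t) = (t + 2)/(t - 8)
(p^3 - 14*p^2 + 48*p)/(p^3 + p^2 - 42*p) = (p - 8)/(p + 7)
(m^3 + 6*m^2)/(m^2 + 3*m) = m*(m + 6)/(m + 3)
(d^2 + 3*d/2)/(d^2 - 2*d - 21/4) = 2*d/(2*d - 7)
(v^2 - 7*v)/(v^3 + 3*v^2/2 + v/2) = 2*(v - 7)/(2*v^2 + 3*v + 1)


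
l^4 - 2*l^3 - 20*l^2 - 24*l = l*(l - 6)*(l + 2)^2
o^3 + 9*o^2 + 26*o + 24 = (o + 2)*(o + 3)*(o + 4)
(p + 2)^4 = p^4 + 8*p^3 + 24*p^2 + 32*p + 16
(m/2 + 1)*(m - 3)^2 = m^3/2 - 2*m^2 - 3*m/2 + 9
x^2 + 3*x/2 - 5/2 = (x - 1)*(x + 5/2)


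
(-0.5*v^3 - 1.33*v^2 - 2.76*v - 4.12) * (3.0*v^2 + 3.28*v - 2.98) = -1.5*v^5 - 5.63*v^4 - 11.1524*v^3 - 17.4494*v^2 - 5.2888*v + 12.2776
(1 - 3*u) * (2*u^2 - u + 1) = -6*u^3 + 5*u^2 - 4*u + 1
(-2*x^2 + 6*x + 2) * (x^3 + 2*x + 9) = -2*x^5 + 6*x^4 - 2*x^3 - 6*x^2 + 58*x + 18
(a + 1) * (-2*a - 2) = -2*a^2 - 4*a - 2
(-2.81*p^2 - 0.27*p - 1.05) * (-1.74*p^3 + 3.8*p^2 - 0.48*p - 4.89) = 4.8894*p^5 - 10.2082*p^4 + 2.1498*p^3 + 9.8805*p^2 + 1.8243*p + 5.1345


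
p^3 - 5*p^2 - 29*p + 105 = (p - 7)*(p - 3)*(p + 5)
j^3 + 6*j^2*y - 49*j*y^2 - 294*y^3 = (j - 7*y)*(j + 6*y)*(j + 7*y)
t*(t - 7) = t^2 - 7*t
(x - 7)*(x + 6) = x^2 - x - 42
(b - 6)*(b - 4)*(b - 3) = b^3 - 13*b^2 + 54*b - 72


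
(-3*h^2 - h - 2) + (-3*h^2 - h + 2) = -6*h^2 - 2*h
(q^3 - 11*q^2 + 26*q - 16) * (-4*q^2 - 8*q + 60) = -4*q^5 + 36*q^4 + 44*q^3 - 804*q^2 + 1688*q - 960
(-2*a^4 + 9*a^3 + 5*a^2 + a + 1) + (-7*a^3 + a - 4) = -2*a^4 + 2*a^3 + 5*a^2 + 2*a - 3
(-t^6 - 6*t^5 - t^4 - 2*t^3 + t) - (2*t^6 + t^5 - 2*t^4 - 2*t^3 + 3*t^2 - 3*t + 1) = -3*t^6 - 7*t^5 + t^4 - 3*t^2 + 4*t - 1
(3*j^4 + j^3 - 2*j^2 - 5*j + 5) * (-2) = -6*j^4 - 2*j^3 + 4*j^2 + 10*j - 10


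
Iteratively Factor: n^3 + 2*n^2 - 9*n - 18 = (n - 3)*(n^2 + 5*n + 6) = (n - 3)*(n + 2)*(n + 3)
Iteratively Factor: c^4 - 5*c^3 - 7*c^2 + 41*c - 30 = (c + 3)*(c^3 - 8*c^2 + 17*c - 10) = (c - 5)*(c + 3)*(c^2 - 3*c + 2) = (c - 5)*(c - 1)*(c + 3)*(c - 2)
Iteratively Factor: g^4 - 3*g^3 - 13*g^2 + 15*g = (g - 5)*(g^3 + 2*g^2 - 3*g) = (g - 5)*(g - 1)*(g^2 + 3*g) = (g - 5)*(g - 1)*(g + 3)*(g)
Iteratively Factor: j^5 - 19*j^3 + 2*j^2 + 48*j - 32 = (j - 1)*(j^4 + j^3 - 18*j^2 - 16*j + 32) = (j - 1)*(j + 2)*(j^3 - j^2 - 16*j + 16) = (j - 1)^2*(j + 2)*(j^2 - 16) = (j - 4)*(j - 1)^2*(j + 2)*(j + 4)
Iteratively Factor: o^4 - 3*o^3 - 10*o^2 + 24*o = (o)*(o^3 - 3*o^2 - 10*o + 24) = o*(o - 2)*(o^2 - o - 12) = o*(o - 4)*(o - 2)*(o + 3)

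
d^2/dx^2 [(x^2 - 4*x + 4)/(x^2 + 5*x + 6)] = 2*(-9*x^3 - 6*x^2 + 132*x + 232)/(x^6 + 15*x^5 + 93*x^4 + 305*x^3 + 558*x^2 + 540*x + 216)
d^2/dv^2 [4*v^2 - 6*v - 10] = 8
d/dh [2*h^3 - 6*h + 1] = 6*h^2 - 6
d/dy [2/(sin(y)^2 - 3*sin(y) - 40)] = 2*(3 - 2*sin(y))*cos(y)/((sin(y) - 8)^2*(sin(y) + 5)^2)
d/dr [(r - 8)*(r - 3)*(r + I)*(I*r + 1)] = I*(4*r^3 - 33*r^2 + 50*r - 11)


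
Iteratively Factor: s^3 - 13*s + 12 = (s + 4)*(s^2 - 4*s + 3) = (s - 3)*(s + 4)*(s - 1)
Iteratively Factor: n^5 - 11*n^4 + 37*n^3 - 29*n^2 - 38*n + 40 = (n + 1)*(n^4 - 12*n^3 + 49*n^2 - 78*n + 40) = (n - 4)*(n + 1)*(n^3 - 8*n^2 + 17*n - 10) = (n - 4)*(n - 2)*(n + 1)*(n^2 - 6*n + 5) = (n - 5)*(n - 4)*(n - 2)*(n + 1)*(n - 1)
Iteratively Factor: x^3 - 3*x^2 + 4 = (x - 2)*(x^2 - x - 2) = (x - 2)*(x + 1)*(x - 2)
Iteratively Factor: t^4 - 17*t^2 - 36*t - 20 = (t - 5)*(t^3 + 5*t^2 + 8*t + 4) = (t - 5)*(t + 1)*(t^2 + 4*t + 4) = (t - 5)*(t + 1)*(t + 2)*(t + 2)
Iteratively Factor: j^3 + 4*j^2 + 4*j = (j + 2)*(j^2 + 2*j) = j*(j + 2)*(j + 2)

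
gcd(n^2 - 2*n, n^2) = n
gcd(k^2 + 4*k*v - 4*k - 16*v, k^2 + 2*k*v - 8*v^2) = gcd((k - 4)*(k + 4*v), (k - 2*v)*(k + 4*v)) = k + 4*v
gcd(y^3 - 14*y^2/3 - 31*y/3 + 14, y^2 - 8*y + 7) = y - 1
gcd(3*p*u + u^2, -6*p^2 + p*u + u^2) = 3*p + u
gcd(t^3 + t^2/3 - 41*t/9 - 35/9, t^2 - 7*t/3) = t - 7/3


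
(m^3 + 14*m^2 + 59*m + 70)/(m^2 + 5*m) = m + 9 + 14/m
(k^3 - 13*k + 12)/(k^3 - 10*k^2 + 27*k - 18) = (k + 4)/(k - 6)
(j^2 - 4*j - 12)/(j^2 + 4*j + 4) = (j - 6)/(j + 2)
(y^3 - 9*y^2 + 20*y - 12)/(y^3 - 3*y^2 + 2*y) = (y - 6)/y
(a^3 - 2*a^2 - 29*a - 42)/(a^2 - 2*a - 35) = (a^2 + 5*a + 6)/(a + 5)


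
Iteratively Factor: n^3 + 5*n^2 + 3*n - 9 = (n + 3)*(n^2 + 2*n - 3) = (n - 1)*(n + 3)*(n + 3)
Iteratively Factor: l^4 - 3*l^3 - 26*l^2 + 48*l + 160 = (l + 2)*(l^3 - 5*l^2 - 16*l + 80) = (l - 4)*(l + 2)*(l^2 - l - 20) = (l - 5)*(l - 4)*(l + 2)*(l + 4)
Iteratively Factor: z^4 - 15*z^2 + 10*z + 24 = (z - 3)*(z^3 + 3*z^2 - 6*z - 8) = (z - 3)*(z + 4)*(z^2 - z - 2) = (z - 3)*(z - 2)*(z + 4)*(z + 1)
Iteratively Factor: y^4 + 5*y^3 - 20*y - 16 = (y + 1)*(y^3 + 4*y^2 - 4*y - 16) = (y + 1)*(y + 2)*(y^2 + 2*y - 8) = (y + 1)*(y + 2)*(y + 4)*(y - 2)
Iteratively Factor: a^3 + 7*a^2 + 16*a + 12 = (a + 2)*(a^2 + 5*a + 6) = (a + 2)^2*(a + 3)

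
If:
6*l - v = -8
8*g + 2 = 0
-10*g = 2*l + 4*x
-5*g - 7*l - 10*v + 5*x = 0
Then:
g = -1/4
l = -605/556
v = 409/278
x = 325/278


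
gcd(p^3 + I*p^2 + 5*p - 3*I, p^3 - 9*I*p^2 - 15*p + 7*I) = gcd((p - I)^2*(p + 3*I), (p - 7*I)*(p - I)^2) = p^2 - 2*I*p - 1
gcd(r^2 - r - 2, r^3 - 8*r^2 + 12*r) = r - 2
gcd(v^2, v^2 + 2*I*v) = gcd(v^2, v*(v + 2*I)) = v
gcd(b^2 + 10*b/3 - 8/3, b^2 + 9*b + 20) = b + 4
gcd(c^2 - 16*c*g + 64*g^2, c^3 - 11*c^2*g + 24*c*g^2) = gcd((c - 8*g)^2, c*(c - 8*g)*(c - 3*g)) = c - 8*g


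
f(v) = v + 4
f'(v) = 1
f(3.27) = 7.27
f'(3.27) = 1.00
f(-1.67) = 2.33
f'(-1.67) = 1.00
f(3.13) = 7.13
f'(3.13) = 1.00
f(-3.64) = 0.36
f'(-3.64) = 1.00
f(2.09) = 6.09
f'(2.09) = 1.00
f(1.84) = 5.84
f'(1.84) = 1.00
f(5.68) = 9.68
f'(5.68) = 1.00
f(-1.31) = 2.69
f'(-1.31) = 1.00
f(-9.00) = -5.00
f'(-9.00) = 1.00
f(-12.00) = -8.00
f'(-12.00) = 1.00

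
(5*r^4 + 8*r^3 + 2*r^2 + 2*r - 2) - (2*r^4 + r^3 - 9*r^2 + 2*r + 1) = 3*r^4 + 7*r^3 + 11*r^2 - 3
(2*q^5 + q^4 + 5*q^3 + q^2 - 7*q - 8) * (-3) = -6*q^5 - 3*q^4 - 15*q^3 - 3*q^2 + 21*q + 24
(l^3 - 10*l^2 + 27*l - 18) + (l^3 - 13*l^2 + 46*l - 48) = 2*l^3 - 23*l^2 + 73*l - 66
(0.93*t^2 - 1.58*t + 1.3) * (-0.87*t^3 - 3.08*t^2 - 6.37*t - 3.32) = -0.8091*t^5 - 1.4898*t^4 - 2.1887*t^3 + 2.973*t^2 - 3.0354*t - 4.316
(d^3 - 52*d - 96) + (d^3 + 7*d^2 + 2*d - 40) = 2*d^3 + 7*d^2 - 50*d - 136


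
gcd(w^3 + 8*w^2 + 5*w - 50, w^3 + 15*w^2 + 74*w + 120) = w + 5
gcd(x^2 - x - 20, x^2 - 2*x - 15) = x - 5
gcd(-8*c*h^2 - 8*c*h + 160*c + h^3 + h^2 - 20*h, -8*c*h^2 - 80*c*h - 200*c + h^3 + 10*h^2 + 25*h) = 8*c*h + 40*c - h^2 - 5*h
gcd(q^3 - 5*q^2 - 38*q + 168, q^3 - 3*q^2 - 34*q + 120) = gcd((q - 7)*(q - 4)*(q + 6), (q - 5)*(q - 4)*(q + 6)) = q^2 + 2*q - 24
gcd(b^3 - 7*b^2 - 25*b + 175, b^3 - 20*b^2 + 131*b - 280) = b^2 - 12*b + 35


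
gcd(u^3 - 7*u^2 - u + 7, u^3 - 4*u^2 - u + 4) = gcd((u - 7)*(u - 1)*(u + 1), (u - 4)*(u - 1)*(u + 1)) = u^2 - 1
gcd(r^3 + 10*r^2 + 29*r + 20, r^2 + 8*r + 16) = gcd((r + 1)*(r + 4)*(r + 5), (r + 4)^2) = r + 4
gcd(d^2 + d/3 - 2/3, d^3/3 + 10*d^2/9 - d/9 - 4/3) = 1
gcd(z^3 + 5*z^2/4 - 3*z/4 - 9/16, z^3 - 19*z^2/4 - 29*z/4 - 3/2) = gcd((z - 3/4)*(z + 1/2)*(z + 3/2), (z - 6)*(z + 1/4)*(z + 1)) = 1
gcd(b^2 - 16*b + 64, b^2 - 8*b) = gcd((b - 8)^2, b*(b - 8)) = b - 8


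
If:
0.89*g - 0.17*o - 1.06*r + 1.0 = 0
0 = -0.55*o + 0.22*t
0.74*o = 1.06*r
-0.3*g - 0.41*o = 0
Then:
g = -0.64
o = 0.47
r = 0.33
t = 1.18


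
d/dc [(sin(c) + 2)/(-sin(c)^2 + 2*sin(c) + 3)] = (4*sin(c) - cos(c)^2)*cos(c)/((sin(c) - 3)^2*(sin(c) + 1)^2)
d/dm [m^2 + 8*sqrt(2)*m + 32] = 2*m + 8*sqrt(2)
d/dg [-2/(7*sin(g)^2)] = 4*cos(g)/(7*sin(g)^3)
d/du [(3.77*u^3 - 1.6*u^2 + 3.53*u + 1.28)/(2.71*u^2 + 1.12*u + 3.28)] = (10.2167*u^4 + 8.4448*u^3 + 25.7385*u^2 - 17.4336*u + 10.1448)/(7.3441*u^4 + 6.0704*u^3 + 19.032*u^2 + 7.3472*u + 10.7584)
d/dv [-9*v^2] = -18*v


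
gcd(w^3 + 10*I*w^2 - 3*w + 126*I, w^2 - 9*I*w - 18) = w - 3*I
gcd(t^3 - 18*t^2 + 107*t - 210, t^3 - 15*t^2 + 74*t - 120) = t^2 - 11*t + 30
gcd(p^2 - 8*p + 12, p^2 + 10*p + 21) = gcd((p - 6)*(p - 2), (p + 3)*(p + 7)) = 1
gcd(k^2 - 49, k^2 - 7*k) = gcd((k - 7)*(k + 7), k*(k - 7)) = k - 7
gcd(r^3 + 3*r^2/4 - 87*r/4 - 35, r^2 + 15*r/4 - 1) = r + 4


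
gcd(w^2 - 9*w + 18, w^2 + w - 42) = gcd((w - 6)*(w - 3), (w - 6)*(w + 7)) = w - 6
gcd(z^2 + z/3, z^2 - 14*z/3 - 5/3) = z + 1/3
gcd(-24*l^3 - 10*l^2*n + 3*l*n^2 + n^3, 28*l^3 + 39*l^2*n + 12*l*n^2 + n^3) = 4*l + n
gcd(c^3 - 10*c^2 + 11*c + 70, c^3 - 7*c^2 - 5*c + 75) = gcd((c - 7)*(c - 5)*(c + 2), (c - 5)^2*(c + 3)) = c - 5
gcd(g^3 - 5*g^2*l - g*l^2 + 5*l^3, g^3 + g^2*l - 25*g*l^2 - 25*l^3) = g^2 - 4*g*l - 5*l^2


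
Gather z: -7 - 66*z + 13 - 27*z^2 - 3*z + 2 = -27*z^2 - 69*z + 8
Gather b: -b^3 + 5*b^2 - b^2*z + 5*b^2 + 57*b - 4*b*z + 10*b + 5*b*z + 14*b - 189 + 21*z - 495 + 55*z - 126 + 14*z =-b^3 + b^2*(10 - z) + b*(z + 81) + 90*z - 810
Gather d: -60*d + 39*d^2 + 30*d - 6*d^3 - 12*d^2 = -6*d^3 + 27*d^2 - 30*d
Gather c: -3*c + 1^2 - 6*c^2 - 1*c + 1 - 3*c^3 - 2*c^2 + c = -3*c^3 - 8*c^2 - 3*c + 2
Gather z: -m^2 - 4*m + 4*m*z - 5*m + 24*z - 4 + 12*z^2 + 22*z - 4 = -m^2 - 9*m + 12*z^2 + z*(4*m + 46) - 8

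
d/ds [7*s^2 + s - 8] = 14*s + 1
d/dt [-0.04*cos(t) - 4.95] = 0.04*sin(t)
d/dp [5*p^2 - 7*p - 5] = 10*p - 7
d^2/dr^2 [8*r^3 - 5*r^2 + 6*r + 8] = 48*r - 10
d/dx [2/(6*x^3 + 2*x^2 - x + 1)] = 2*(-18*x^2 - 4*x + 1)/(6*x^3 + 2*x^2 - x + 1)^2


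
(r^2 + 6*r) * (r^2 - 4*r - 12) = r^4 + 2*r^3 - 36*r^2 - 72*r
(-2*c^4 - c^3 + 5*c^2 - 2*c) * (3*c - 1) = -6*c^5 - c^4 + 16*c^3 - 11*c^2 + 2*c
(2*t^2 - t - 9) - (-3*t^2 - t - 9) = 5*t^2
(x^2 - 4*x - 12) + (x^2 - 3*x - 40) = 2*x^2 - 7*x - 52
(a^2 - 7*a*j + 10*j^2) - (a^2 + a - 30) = -7*a*j - a + 10*j^2 + 30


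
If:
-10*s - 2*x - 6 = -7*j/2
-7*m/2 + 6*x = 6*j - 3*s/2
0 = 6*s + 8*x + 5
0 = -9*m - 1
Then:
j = -1031/4428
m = -1/9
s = -2899/4428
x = -791/5904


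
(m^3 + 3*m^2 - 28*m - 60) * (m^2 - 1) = m^5 + 3*m^4 - 29*m^3 - 63*m^2 + 28*m + 60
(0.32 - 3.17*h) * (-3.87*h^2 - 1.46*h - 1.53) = 12.2679*h^3 + 3.3898*h^2 + 4.3829*h - 0.4896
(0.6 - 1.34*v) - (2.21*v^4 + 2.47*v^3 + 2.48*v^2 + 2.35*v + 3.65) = -2.21*v^4 - 2.47*v^3 - 2.48*v^2 - 3.69*v - 3.05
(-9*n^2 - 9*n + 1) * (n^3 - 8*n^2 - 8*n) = -9*n^5 + 63*n^4 + 145*n^3 + 64*n^2 - 8*n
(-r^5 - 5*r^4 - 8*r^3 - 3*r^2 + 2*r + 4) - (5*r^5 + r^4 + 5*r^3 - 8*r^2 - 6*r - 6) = -6*r^5 - 6*r^4 - 13*r^3 + 5*r^2 + 8*r + 10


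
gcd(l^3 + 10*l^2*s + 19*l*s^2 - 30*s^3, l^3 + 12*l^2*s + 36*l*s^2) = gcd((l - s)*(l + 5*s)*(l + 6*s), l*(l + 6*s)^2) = l + 6*s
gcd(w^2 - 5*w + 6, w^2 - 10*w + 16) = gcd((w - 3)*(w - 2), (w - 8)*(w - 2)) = w - 2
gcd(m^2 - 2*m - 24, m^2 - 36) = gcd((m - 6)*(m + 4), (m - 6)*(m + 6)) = m - 6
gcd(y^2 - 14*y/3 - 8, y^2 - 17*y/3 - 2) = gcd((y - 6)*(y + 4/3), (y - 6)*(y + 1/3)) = y - 6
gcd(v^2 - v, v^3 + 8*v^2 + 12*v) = v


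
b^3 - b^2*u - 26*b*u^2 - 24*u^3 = (b - 6*u)*(b + u)*(b + 4*u)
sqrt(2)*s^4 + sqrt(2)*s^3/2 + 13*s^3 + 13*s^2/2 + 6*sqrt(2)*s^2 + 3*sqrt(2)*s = s*(s + sqrt(2)/2)*(s + 6*sqrt(2))*(sqrt(2)*s + sqrt(2)/2)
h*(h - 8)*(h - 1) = h^3 - 9*h^2 + 8*h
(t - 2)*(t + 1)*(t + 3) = t^3 + 2*t^2 - 5*t - 6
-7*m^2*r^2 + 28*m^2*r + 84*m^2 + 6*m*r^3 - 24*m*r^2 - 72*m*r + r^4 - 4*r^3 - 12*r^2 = (-m + r)*(7*m + r)*(r - 6)*(r + 2)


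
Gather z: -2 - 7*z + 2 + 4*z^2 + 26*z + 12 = 4*z^2 + 19*z + 12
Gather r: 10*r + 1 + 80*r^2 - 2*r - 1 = 80*r^2 + 8*r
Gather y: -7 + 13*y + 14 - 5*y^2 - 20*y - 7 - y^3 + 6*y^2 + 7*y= -y^3 + y^2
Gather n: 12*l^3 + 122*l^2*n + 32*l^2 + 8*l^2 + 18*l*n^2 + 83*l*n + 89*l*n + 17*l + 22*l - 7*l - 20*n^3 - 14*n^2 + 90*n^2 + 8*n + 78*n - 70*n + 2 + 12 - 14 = 12*l^3 + 40*l^2 + 32*l - 20*n^3 + n^2*(18*l + 76) + n*(122*l^2 + 172*l + 16)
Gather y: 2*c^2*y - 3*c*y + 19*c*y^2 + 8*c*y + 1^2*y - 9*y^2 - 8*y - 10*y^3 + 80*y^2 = -10*y^3 + y^2*(19*c + 71) + y*(2*c^2 + 5*c - 7)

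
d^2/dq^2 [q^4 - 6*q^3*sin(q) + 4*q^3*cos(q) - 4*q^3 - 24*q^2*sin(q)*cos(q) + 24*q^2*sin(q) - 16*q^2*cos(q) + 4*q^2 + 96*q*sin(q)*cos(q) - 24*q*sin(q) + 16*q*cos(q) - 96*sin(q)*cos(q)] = 6*q^3*sin(q) - 4*q^3*cos(q) - 48*q^2*sin(q) + 48*q^2*sin(2*q) - 20*q^2*cos(q) + 12*q^2 + 52*q*sin(q) - 192*q*sin(2*q) + 104*q*cos(q) - 96*q*cos(2*q) - 24*q + 16*sin(q) + 168*sin(2*q) - 80*cos(q) + 192*cos(2*q) + 8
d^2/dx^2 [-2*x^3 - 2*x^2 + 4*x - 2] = -12*x - 4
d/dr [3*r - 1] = 3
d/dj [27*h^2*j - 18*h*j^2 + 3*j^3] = 27*h^2 - 36*h*j + 9*j^2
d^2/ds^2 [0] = 0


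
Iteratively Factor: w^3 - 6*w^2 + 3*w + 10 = (w - 5)*(w^2 - w - 2) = (w - 5)*(w + 1)*(w - 2)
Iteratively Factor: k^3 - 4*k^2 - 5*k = (k)*(k^2 - 4*k - 5) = k*(k + 1)*(k - 5)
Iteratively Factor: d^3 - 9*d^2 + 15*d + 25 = (d - 5)*(d^2 - 4*d - 5) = (d - 5)^2*(d + 1)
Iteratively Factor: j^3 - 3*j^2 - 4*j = (j)*(j^2 - 3*j - 4) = j*(j + 1)*(j - 4)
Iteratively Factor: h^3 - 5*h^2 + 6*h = (h)*(h^2 - 5*h + 6) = h*(h - 3)*(h - 2)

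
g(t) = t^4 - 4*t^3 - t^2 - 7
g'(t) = 4*t^3 - 12*t^2 - 2*t = 2*t*(2*t^2 - 6*t - 1)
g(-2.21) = 55.15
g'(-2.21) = -97.36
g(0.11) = -7.02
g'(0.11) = -0.36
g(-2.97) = 166.78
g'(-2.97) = -204.70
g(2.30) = -32.97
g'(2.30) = -19.41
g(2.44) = -35.62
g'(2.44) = -18.22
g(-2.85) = 143.45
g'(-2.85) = -184.37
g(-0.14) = -7.01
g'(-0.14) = 0.03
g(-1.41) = 6.18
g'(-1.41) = -32.25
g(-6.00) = 2117.00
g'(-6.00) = -1284.00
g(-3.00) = 173.00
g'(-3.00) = -210.00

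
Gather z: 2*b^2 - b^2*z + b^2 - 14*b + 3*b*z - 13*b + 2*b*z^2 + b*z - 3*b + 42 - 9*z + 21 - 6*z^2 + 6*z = 3*b^2 - 30*b + z^2*(2*b - 6) + z*(-b^2 + 4*b - 3) + 63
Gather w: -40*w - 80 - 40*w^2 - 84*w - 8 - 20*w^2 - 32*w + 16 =-60*w^2 - 156*w - 72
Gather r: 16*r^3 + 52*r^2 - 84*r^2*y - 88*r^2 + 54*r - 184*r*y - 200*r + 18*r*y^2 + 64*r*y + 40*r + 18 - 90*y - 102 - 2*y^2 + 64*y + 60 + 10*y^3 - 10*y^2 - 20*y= 16*r^3 + r^2*(-84*y - 36) + r*(18*y^2 - 120*y - 106) + 10*y^3 - 12*y^2 - 46*y - 24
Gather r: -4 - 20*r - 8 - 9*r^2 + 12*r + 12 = -9*r^2 - 8*r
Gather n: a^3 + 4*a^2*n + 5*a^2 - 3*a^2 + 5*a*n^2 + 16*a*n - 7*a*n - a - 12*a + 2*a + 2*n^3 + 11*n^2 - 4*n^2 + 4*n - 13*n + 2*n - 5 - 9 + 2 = a^3 + 2*a^2 - 11*a + 2*n^3 + n^2*(5*a + 7) + n*(4*a^2 + 9*a - 7) - 12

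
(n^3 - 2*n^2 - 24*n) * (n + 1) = n^4 - n^3 - 26*n^2 - 24*n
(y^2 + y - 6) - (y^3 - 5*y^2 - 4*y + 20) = -y^3 + 6*y^2 + 5*y - 26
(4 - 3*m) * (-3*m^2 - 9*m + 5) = 9*m^3 + 15*m^2 - 51*m + 20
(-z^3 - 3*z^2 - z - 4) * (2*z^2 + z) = -2*z^5 - 7*z^4 - 5*z^3 - 9*z^2 - 4*z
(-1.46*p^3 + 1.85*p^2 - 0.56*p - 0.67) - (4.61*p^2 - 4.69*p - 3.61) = -1.46*p^3 - 2.76*p^2 + 4.13*p + 2.94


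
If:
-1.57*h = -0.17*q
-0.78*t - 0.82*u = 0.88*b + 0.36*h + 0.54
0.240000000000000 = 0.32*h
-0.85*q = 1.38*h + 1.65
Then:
No Solution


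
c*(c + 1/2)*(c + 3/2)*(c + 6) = c^4 + 8*c^3 + 51*c^2/4 + 9*c/2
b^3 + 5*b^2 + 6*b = b*(b + 2)*(b + 3)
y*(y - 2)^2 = y^3 - 4*y^2 + 4*y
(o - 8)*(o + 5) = o^2 - 3*o - 40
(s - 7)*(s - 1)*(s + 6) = s^3 - 2*s^2 - 41*s + 42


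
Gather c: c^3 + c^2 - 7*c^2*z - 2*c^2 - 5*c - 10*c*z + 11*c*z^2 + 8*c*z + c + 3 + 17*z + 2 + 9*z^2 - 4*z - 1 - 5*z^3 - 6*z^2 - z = c^3 + c^2*(-7*z - 1) + c*(11*z^2 - 2*z - 4) - 5*z^3 + 3*z^2 + 12*z + 4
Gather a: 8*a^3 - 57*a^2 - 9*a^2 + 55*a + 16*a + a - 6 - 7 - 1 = 8*a^3 - 66*a^2 + 72*a - 14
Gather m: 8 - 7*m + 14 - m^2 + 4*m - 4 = -m^2 - 3*m + 18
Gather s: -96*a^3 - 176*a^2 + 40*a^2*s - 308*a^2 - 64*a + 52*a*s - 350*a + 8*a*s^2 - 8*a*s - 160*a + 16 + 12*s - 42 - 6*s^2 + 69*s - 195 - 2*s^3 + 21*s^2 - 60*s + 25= -96*a^3 - 484*a^2 - 574*a - 2*s^3 + s^2*(8*a + 15) + s*(40*a^2 + 44*a + 21) - 196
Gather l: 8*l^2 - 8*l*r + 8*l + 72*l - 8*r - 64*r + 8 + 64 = 8*l^2 + l*(80 - 8*r) - 72*r + 72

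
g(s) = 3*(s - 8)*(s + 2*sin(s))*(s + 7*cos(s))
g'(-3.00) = -8.04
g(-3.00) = -1075.55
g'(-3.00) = -8.04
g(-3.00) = -1075.55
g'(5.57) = -233.44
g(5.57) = -337.50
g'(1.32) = 315.58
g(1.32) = -199.57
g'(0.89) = 15.12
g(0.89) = -276.09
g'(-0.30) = -411.92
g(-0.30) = 141.72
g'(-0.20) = -461.82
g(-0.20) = 97.87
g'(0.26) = -447.69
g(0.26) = -126.28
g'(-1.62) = 906.77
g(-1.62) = -205.08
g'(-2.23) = 793.64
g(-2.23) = -762.27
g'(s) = 3*(1 - 7*sin(s))*(s - 8)*(s + 2*sin(s)) + 3*(s - 8)*(s + 7*cos(s))*(2*cos(s) + 1) + 3*(s + 2*sin(s))*(s + 7*cos(s))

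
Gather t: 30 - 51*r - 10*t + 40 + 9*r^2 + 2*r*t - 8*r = 9*r^2 - 59*r + t*(2*r - 10) + 70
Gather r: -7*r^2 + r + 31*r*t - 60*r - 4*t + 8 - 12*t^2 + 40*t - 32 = -7*r^2 + r*(31*t - 59) - 12*t^2 + 36*t - 24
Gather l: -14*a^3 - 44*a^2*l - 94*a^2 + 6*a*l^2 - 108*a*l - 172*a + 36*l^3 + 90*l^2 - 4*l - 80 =-14*a^3 - 94*a^2 - 172*a + 36*l^3 + l^2*(6*a + 90) + l*(-44*a^2 - 108*a - 4) - 80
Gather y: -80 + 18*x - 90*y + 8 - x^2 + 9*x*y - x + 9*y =-x^2 + 17*x + y*(9*x - 81) - 72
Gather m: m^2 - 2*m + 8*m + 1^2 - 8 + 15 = m^2 + 6*m + 8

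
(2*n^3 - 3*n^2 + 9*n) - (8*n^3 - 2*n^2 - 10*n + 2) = -6*n^3 - n^2 + 19*n - 2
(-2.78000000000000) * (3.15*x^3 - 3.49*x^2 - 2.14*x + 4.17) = -8.757*x^3 + 9.7022*x^2 + 5.9492*x - 11.5926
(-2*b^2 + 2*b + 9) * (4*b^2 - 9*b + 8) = -8*b^4 + 26*b^3 + 2*b^2 - 65*b + 72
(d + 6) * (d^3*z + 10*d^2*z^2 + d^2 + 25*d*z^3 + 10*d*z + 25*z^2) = d^4*z + 10*d^3*z^2 + 6*d^3*z + d^3 + 25*d^2*z^3 + 60*d^2*z^2 + 10*d^2*z + 6*d^2 + 150*d*z^3 + 25*d*z^2 + 60*d*z + 150*z^2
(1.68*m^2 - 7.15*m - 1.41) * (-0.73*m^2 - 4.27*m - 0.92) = -1.2264*m^4 - 1.9541*m^3 + 30.0142*m^2 + 12.5987*m + 1.2972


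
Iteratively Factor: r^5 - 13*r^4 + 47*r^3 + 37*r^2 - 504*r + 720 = (r - 4)*(r^4 - 9*r^3 + 11*r^2 + 81*r - 180) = (r - 5)*(r - 4)*(r^3 - 4*r^2 - 9*r + 36) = (r - 5)*(r - 4)*(r + 3)*(r^2 - 7*r + 12) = (r - 5)*(r - 4)*(r - 3)*(r + 3)*(r - 4)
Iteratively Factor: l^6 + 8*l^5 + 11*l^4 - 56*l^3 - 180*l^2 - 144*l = (l + 2)*(l^5 + 6*l^4 - l^3 - 54*l^2 - 72*l) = (l + 2)^2*(l^4 + 4*l^3 - 9*l^2 - 36*l) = (l - 3)*(l + 2)^2*(l^3 + 7*l^2 + 12*l) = (l - 3)*(l + 2)^2*(l + 4)*(l^2 + 3*l) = (l - 3)*(l + 2)^2*(l + 3)*(l + 4)*(l)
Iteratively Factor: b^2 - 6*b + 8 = (b - 2)*(b - 4)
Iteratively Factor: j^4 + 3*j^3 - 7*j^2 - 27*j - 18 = (j + 2)*(j^3 + j^2 - 9*j - 9) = (j - 3)*(j + 2)*(j^2 + 4*j + 3) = (j - 3)*(j + 1)*(j + 2)*(j + 3)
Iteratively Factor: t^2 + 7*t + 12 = (t + 4)*(t + 3)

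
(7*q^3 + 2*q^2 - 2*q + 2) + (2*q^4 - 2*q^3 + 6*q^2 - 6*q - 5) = 2*q^4 + 5*q^3 + 8*q^2 - 8*q - 3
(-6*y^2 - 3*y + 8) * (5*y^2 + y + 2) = -30*y^4 - 21*y^3 + 25*y^2 + 2*y + 16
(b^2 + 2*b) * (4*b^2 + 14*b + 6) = 4*b^4 + 22*b^3 + 34*b^2 + 12*b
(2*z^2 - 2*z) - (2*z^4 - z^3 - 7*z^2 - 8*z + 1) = -2*z^4 + z^3 + 9*z^2 + 6*z - 1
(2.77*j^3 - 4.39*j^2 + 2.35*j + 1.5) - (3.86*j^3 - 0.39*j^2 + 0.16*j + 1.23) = -1.09*j^3 - 4.0*j^2 + 2.19*j + 0.27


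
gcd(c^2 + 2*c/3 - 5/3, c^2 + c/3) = 1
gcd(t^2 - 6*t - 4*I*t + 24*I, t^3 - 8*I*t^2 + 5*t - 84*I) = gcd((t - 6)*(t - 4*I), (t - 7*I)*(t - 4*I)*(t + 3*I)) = t - 4*I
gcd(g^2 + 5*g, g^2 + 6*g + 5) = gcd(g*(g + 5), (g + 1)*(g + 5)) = g + 5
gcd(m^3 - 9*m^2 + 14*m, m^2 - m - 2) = m - 2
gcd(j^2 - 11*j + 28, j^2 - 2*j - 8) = j - 4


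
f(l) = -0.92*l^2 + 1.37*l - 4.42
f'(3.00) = -4.15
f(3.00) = -8.59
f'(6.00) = -9.67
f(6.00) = -29.32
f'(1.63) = -1.63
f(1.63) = -4.63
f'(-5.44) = 11.38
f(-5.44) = -39.10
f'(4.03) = -6.05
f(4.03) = -13.84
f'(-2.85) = 6.61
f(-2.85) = -15.80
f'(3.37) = -4.83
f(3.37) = -10.25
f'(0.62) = 0.23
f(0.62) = -3.92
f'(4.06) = -6.10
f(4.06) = -14.02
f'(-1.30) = 3.76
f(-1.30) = -7.76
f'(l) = 1.37 - 1.84*l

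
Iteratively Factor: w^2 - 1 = (w + 1)*(w - 1)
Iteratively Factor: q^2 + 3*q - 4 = (q - 1)*(q + 4)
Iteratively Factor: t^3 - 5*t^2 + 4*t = (t)*(t^2 - 5*t + 4) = t*(t - 1)*(t - 4)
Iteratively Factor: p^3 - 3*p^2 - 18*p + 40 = (p - 2)*(p^2 - p - 20) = (p - 5)*(p - 2)*(p + 4)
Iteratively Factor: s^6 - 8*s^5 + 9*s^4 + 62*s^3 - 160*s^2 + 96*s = (s)*(s^5 - 8*s^4 + 9*s^3 + 62*s^2 - 160*s + 96) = s*(s - 4)*(s^4 - 4*s^3 - 7*s^2 + 34*s - 24) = s*(s - 4)*(s + 3)*(s^3 - 7*s^2 + 14*s - 8) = s*(s - 4)^2*(s + 3)*(s^2 - 3*s + 2) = s*(s - 4)^2*(s - 2)*(s + 3)*(s - 1)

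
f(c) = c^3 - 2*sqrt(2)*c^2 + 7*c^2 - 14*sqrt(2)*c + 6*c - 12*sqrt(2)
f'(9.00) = 304.29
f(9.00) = 925.74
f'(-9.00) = 154.11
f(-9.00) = -283.88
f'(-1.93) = -18.73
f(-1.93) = 18.01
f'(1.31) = 2.28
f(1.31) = -25.64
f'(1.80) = 10.94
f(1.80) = -22.46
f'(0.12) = -12.75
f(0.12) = -18.56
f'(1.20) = 0.53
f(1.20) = -25.79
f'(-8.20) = 119.51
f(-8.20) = -174.69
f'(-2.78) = -13.81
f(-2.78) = 32.15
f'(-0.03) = -14.05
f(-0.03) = -16.55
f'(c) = 3*c^2 - 4*sqrt(2)*c + 14*c - 14*sqrt(2) + 6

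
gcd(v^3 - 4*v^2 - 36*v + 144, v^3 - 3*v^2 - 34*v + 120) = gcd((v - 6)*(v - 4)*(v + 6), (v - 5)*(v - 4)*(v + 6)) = v^2 + 2*v - 24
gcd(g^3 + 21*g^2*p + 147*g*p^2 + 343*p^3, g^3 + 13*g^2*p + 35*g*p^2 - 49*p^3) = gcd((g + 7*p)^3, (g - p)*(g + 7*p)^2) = g^2 + 14*g*p + 49*p^2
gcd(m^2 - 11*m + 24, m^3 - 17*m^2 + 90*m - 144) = m^2 - 11*m + 24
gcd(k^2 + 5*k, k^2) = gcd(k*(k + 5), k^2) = k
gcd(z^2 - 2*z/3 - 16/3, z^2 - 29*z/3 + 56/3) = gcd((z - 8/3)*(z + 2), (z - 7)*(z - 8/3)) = z - 8/3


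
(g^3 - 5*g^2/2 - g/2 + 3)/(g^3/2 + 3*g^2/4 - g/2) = 2*(2*g^3 - 5*g^2 - g + 6)/(g*(2*g^2 + 3*g - 2))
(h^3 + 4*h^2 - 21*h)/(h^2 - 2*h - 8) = h*(-h^2 - 4*h + 21)/(-h^2 + 2*h + 8)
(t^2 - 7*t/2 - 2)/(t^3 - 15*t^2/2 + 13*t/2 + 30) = (2*t + 1)/(2*t^2 - 7*t - 15)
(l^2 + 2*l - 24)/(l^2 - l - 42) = (l - 4)/(l - 7)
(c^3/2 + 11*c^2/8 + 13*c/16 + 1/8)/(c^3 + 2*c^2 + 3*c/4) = (4*c^2 + 9*c + 2)/(4*c*(2*c + 3))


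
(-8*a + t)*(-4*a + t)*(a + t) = 32*a^3 + 20*a^2*t - 11*a*t^2 + t^3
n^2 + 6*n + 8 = (n + 2)*(n + 4)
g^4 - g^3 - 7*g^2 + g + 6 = (g - 3)*(g - 1)*(g + 1)*(g + 2)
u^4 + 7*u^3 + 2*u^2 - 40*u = u*(u - 2)*(u + 4)*(u + 5)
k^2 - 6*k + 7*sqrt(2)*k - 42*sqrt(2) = (k - 6)*(k + 7*sqrt(2))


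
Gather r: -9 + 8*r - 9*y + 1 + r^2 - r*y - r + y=r^2 + r*(7 - y) - 8*y - 8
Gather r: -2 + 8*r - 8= 8*r - 10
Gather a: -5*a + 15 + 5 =20 - 5*a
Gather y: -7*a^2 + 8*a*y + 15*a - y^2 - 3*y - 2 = -7*a^2 + 15*a - y^2 + y*(8*a - 3) - 2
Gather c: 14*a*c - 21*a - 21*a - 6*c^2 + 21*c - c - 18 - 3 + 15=-42*a - 6*c^2 + c*(14*a + 20) - 6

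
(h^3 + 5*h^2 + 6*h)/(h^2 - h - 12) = h*(h + 2)/(h - 4)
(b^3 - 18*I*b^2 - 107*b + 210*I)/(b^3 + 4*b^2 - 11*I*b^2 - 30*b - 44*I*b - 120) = (b - 7*I)/(b + 4)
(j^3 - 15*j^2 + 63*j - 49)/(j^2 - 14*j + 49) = j - 1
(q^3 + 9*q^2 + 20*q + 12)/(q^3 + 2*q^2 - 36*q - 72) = (q + 1)/(q - 6)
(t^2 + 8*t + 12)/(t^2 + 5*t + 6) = (t + 6)/(t + 3)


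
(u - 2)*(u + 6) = u^2 + 4*u - 12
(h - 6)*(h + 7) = h^2 + h - 42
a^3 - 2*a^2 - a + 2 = (a - 2)*(a - 1)*(a + 1)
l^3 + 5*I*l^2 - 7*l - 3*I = (l + I)^2*(l + 3*I)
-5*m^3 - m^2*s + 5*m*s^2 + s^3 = (-m + s)*(m + s)*(5*m + s)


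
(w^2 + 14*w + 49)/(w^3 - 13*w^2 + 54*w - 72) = (w^2 + 14*w + 49)/(w^3 - 13*w^2 + 54*w - 72)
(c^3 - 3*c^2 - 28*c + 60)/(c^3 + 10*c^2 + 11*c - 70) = (c - 6)/(c + 7)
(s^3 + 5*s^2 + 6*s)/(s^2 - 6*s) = (s^2 + 5*s + 6)/(s - 6)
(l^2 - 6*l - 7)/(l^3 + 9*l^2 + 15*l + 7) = (l - 7)/(l^2 + 8*l + 7)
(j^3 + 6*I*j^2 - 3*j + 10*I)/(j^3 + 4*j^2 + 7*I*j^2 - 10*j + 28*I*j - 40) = (j - I)/(j + 4)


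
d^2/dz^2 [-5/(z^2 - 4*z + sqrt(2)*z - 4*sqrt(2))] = 10*(z^2 - 4*z + sqrt(2)*z - (2*z - 4 + sqrt(2))^2 - 4*sqrt(2))/(z^2 - 4*z + sqrt(2)*z - 4*sqrt(2))^3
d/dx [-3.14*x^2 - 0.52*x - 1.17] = -6.28*x - 0.52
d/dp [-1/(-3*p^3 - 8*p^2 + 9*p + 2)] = (-9*p^2 - 16*p + 9)/(3*p^3 + 8*p^2 - 9*p - 2)^2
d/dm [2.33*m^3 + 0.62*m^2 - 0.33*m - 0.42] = 6.99*m^2 + 1.24*m - 0.33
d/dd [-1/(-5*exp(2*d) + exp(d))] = (1 - 10*exp(d))*exp(-d)/(5*exp(d) - 1)^2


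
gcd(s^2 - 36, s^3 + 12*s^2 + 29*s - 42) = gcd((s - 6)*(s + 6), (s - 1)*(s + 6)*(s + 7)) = s + 6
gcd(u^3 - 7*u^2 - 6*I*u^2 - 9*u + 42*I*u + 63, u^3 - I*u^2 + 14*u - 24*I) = u - 3*I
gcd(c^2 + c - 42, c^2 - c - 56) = c + 7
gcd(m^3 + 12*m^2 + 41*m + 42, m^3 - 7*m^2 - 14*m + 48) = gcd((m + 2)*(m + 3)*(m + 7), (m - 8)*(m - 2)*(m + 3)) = m + 3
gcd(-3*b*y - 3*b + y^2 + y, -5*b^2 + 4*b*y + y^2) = 1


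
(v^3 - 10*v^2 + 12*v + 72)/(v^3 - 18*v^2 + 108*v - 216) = (v + 2)/(v - 6)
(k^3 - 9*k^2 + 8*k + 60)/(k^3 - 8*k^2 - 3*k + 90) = (k + 2)/(k + 3)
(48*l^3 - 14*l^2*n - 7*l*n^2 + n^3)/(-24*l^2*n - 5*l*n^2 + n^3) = (-2*l + n)/n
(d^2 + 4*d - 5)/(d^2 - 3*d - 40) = (d - 1)/(d - 8)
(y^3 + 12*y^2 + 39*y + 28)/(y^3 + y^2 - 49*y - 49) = (y + 4)/(y - 7)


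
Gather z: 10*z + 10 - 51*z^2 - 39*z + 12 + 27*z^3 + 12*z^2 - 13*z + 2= 27*z^3 - 39*z^2 - 42*z + 24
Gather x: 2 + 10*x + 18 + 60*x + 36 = 70*x + 56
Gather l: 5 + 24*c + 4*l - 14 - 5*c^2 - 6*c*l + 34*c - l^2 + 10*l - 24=-5*c^2 + 58*c - l^2 + l*(14 - 6*c) - 33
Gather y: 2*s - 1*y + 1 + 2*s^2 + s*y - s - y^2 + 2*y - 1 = 2*s^2 + s - y^2 + y*(s + 1)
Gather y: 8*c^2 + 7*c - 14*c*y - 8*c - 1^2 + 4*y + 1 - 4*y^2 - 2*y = 8*c^2 - c - 4*y^2 + y*(2 - 14*c)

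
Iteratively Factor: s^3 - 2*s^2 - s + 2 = (s - 1)*(s^2 - s - 2) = (s - 2)*(s - 1)*(s + 1)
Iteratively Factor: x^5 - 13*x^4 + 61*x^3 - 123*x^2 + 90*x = (x - 5)*(x^4 - 8*x^3 + 21*x^2 - 18*x) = x*(x - 5)*(x^3 - 8*x^2 + 21*x - 18) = x*(x - 5)*(x - 3)*(x^2 - 5*x + 6) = x*(x - 5)*(x - 3)*(x - 2)*(x - 3)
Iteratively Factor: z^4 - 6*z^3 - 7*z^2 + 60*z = (z)*(z^3 - 6*z^2 - 7*z + 60) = z*(z - 5)*(z^2 - z - 12) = z*(z - 5)*(z + 3)*(z - 4)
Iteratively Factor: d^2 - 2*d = (d)*(d - 2)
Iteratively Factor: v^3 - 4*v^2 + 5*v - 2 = (v - 1)*(v^2 - 3*v + 2) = (v - 2)*(v - 1)*(v - 1)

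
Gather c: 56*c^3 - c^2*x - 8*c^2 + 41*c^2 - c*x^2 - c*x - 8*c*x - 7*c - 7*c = 56*c^3 + c^2*(33 - x) + c*(-x^2 - 9*x - 14)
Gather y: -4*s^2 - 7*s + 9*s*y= -4*s^2 + 9*s*y - 7*s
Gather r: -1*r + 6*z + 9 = -r + 6*z + 9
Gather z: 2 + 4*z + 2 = 4*z + 4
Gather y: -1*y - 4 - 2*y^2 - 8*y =-2*y^2 - 9*y - 4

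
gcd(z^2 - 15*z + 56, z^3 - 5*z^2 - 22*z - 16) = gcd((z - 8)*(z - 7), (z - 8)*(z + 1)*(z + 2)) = z - 8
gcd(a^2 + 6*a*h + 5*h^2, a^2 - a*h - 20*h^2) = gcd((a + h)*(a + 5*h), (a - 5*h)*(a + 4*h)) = 1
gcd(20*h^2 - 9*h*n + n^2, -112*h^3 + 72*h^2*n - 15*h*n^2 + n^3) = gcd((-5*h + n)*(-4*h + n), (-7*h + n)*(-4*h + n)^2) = 4*h - n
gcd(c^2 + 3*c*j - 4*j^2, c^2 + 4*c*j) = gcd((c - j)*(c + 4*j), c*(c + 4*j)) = c + 4*j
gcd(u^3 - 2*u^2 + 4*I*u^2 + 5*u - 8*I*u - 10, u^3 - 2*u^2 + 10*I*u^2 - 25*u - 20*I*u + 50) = u^2 + u*(-2 + 5*I) - 10*I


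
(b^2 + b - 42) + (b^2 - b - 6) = 2*b^2 - 48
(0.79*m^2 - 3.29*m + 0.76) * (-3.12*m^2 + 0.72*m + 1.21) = -2.4648*m^4 + 10.8336*m^3 - 3.7841*m^2 - 3.4337*m + 0.9196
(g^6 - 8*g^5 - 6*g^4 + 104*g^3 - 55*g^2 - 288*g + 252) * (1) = g^6 - 8*g^5 - 6*g^4 + 104*g^3 - 55*g^2 - 288*g + 252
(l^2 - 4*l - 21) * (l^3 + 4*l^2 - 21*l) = l^5 - 58*l^3 + 441*l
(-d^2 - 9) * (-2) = 2*d^2 + 18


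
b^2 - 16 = (b - 4)*(b + 4)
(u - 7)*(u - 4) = u^2 - 11*u + 28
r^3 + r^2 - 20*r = r*(r - 4)*(r + 5)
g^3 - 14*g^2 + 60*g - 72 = (g - 6)^2*(g - 2)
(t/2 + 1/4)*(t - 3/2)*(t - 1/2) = t^3/2 - 3*t^2/4 - t/8 + 3/16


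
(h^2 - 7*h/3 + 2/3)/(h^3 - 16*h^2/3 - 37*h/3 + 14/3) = (h - 2)/(h^2 - 5*h - 14)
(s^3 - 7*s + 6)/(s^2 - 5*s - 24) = (s^2 - 3*s + 2)/(s - 8)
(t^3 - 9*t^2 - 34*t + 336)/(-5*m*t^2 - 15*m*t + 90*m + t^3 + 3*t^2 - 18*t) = (t^2 - 15*t + 56)/(-5*m*t + 15*m + t^2 - 3*t)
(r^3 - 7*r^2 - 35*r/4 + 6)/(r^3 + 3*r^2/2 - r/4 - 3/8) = 2*(r - 8)/(2*r + 1)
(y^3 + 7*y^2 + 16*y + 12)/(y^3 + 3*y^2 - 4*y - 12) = (y + 2)/(y - 2)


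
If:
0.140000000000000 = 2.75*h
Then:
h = 0.05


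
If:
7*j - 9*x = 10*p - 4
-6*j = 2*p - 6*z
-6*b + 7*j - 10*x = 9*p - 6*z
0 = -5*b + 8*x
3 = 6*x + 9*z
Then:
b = -220/1453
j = 553/2906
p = 1797/2906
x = -275/2906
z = 576/1453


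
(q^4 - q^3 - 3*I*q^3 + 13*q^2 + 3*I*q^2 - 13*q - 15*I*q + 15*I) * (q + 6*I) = q^5 - q^4 + 3*I*q^4 + 31*q^3 - 3*I*q^3 - 31*q^2 + 63*I*q^2 + 90*q - 63*I*q - 90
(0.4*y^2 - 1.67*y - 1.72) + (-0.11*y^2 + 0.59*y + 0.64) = 0.29*y^2 - 1.08*y - 1.08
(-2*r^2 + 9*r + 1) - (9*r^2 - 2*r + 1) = -11*r^2 + 11*r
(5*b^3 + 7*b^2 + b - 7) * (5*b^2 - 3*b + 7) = 25*b^5 + 20*b^4 + 19*b^3 + 11*b^2 + 28*b - 49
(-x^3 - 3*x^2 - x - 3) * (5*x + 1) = -5*x^4 - 16*x^3 - 8*x^2 - 16*x - 3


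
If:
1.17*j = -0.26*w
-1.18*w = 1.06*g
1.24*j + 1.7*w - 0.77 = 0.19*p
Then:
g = -1.11320754716981*w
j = -0.222222222222222*w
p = 7.49707602339181*w - 4.05263157894737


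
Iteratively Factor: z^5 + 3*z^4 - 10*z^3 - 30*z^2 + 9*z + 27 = (z - 1)*(z^4 + 4*z^3 - 6*z^2 - 36*z - 27) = (z - 1)*(z + 1)*(z^3 + 3*z^2 - 9*z - 27) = (z - 3)*(z - 1)*(z + 1)*(z^2 + 6*z + 9) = (z - 3)*(z - 1)*(z + 1)*(z + 3)*(z + 3)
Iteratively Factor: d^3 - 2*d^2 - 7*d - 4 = (d + 1)*(d^2 - 3*d - 4) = (d + 1)^2*(d - 4)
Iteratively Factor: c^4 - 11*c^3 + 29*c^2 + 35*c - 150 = (c - 5)*(c^3 - 6*c^2 - c + 30) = (c - 5)^2*(c^2 - c - 6) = (c - 5)^2*(c + 2)*(c - 3)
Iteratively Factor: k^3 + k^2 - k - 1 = (k + 1)*(k^2 - 1) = (k - 1)*(k + 1)*(k + 1)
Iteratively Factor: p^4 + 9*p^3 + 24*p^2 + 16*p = (p)*(p^3 + 9*p^2 + 24*p + 16) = p*(p + 1)*(p^2 + 8*p + 16) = p*(p + 1)*(p + 4)*(p + 4)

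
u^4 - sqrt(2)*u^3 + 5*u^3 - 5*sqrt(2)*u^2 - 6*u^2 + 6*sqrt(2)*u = u*(u - 1)*(u + 6)*(u - sqrt(2))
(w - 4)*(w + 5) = w^2 + w - 20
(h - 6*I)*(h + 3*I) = h^2 - 3*I*h + 18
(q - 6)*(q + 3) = q^2 - 3*q - 18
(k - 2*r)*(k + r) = k^2 - k*r - 2*r^2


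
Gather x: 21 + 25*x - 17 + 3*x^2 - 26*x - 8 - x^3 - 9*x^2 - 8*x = -x^3 - 6*x^2 - 9*x - 4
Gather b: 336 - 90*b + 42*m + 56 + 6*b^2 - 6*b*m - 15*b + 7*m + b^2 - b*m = 7*b^2 + b*(-7*m - 105) + 49*m + 392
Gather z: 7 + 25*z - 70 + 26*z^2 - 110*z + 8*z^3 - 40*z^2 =8*z^3 - 14*z^2 - 85*z - 63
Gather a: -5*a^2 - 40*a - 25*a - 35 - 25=-5*a^2 - 65*a - 60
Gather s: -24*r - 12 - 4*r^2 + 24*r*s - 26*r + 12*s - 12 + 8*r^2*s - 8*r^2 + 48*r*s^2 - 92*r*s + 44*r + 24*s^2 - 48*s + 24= -12*r^2 - 6*r + s^2*(48*r + 24) + s*(8*r^2 - 68*r - 36)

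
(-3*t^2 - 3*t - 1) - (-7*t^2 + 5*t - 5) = 4*t^2 - 8*t + 4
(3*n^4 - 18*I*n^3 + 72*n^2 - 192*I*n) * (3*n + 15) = 9*n^5 + 45*n^4 - 54*I*n^4 + 216*n^3 - 270*I*n^3 + 1080*n^2 - 576*I*n^2 - 2880*I*n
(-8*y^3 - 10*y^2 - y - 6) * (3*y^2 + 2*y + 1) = -24*y^5 - 46*y^4 - 31*y^3 - 30*y^2 - 13*y - 6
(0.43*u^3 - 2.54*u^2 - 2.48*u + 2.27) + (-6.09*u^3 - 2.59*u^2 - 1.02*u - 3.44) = -5.66*u^3 - 5.13*u^2 - 3.5*u - 1.17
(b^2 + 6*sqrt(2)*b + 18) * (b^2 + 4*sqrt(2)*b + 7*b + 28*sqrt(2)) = b^4 + 7*b^3 + 10*sqrt(2)*b^3 + 66*b^2 + 70*sqrt(2)*b^2 + 72*sqrt(2)*b + 462*b + 504*sqrt(2)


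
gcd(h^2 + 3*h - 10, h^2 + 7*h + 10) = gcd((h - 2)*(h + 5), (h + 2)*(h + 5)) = h + 5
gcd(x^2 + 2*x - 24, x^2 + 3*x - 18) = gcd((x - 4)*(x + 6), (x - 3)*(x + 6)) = x + 6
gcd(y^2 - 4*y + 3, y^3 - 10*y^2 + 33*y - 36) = y - 3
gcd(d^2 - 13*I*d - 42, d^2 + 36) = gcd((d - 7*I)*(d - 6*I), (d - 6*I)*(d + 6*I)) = d - 6*I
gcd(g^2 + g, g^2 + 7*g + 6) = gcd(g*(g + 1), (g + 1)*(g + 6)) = g + 1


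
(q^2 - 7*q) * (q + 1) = q^3 - 6*q^2 - 7*q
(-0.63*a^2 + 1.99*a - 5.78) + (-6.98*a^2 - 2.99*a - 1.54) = -7.61*a^2 - 1.0*a - 7.32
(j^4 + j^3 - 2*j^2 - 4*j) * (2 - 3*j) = -3*j^5 - j^4 + 8*j^3 + 8*j^2 - 8*j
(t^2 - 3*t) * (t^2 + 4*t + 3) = t^4 + t^3 - 9*t^2 - 9*t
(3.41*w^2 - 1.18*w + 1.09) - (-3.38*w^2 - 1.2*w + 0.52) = 6.79*w^2 + 0.02*w + 0.57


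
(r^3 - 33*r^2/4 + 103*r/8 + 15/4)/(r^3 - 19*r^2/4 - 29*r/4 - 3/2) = (r - 5/2)/(r + 1)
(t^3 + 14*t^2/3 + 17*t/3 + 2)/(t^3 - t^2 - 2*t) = (t^2 + 11*t/3 + 2)/(t*(t - 2))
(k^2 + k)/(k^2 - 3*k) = (k + 1)/(k - 3)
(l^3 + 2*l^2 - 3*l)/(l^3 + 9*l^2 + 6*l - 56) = l*(l^2 + 2*l - 3)/(l^3 + 9*l^2 + 6*l - 56)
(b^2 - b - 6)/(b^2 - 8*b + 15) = (b + 2)/(b - 5)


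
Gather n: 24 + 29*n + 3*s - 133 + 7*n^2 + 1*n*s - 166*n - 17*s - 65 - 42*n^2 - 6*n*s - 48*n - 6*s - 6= -35*n^2 + n*(-5*s - 185) - 20*s - 180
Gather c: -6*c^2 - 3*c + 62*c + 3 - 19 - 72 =-6*c^2 + 59*c - 88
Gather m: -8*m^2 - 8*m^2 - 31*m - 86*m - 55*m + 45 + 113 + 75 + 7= -16*m^2 - 172*m + 240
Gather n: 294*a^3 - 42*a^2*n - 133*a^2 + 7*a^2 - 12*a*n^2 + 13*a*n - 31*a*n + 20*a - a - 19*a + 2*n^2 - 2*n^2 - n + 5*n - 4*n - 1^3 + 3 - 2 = 294*a^3 - 126*a^2 - 12*a*n^2 + n*(-42*a^2 - 18*a)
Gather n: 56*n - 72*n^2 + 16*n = -72*n^2 + 72*n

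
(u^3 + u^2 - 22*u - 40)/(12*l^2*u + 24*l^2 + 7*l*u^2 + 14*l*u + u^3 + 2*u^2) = (u^2 - u - 20)/(12*l^2 + 7*l*u + u^2)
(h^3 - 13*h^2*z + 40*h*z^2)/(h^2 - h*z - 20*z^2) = h*(h - 8*z)/(h + 4*z)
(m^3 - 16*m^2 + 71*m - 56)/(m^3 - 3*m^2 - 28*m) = (m^2 - 9*m + 8)/(m*(m + 4))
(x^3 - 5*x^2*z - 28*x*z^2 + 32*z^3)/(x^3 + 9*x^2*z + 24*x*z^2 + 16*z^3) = (x^2 - 9*x*z + 8*z^2)/(x^2 + 5*x*z + 4*z^2)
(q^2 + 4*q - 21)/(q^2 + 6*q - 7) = (q - 3)/(q - 1)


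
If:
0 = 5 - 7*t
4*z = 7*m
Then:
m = 4*z/7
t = 5/7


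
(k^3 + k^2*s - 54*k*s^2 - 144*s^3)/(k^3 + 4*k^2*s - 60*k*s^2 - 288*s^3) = (k + 3*s)/(k + 6*s)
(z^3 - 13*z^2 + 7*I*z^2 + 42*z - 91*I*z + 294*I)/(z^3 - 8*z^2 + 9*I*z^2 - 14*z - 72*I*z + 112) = (z^2 - 13*z + 42)/(z^2 + 2*z*(-4 + I) - 16*I)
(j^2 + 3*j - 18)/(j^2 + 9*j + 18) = (j - 3)/(j + 3)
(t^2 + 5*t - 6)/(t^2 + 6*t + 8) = (t^2 + 5*t - 6)/(t^2 + 6*t + 8)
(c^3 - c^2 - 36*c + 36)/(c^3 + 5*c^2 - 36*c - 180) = (c - 1)/(c + 5)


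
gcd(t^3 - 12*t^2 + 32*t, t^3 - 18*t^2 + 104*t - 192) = t^2 - 12*t + 32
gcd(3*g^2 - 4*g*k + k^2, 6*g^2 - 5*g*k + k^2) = 3*g - k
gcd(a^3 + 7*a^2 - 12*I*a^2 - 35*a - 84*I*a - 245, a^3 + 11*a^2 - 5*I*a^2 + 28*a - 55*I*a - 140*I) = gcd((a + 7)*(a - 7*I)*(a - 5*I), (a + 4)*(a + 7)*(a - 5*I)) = a^2 + a*(7 - 5*I) - 35*I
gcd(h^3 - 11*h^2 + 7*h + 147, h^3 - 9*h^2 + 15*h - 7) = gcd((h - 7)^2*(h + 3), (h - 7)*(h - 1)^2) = h - 7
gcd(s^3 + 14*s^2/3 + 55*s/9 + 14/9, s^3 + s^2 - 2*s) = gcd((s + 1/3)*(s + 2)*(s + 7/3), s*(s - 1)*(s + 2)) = s + 2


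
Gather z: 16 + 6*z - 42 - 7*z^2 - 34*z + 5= -7*z^2 - 28*z - 21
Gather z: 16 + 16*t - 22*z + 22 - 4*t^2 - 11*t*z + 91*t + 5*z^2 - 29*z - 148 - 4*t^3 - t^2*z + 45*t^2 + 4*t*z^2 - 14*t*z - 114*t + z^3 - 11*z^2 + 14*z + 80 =-4*t^3 + 41*t^2 - 7*t + z^3 + z^2*(4*t - 6) + z*(-t^2 - 25*t - 37) - 30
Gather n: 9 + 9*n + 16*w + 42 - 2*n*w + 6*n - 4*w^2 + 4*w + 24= n*(15 - 2*w) - 4*w^2 + 20*w + 75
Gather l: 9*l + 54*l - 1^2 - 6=63*l - 7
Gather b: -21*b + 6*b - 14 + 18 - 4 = -15*b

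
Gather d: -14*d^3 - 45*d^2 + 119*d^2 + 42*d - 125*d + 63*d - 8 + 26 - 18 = -14*d^3 + 74*d^2 - 20*d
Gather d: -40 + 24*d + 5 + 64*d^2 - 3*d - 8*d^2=56*d^2 + 21*d - 35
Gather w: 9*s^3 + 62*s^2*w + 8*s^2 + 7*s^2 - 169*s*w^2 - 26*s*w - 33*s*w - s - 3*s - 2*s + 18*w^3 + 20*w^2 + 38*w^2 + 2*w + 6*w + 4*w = 9*s^3 + 15*s^2 - 6*s + 18*w^3 + w^2*(58 - 169*s) + w*(62*s^2 - 59*s + 12)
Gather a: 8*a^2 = 8*a^2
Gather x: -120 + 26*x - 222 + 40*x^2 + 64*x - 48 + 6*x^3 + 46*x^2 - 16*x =6*x^3 + 86*x^2 + 74*x - 390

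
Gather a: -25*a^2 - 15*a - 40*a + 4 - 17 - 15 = -25*a^2 - 55*a - 28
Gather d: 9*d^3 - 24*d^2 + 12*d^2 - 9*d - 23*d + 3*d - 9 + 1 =9*d^3 - 12*d^2 - 29*d - 8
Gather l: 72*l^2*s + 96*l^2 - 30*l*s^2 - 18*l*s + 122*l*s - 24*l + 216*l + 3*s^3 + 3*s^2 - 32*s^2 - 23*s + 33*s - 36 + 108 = l^2*(72*s + 96) + l*(-30*s^2 + 104*s + 192) + 3*s^3 - 29*s^2 + 10*s + 72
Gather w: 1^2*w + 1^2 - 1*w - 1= 0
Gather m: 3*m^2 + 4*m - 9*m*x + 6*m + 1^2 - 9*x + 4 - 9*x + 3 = 3*m^2 + m*(10 - 9*x) - 18*x + 8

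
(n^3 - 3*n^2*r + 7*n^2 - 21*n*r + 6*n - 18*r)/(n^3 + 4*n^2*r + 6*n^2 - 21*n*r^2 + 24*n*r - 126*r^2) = (n + 1)/(n + 7*r)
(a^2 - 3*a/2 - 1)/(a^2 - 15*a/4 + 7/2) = 2*(2*a + 1)/(4*a - 7)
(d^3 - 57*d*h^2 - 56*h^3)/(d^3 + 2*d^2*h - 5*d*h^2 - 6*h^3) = (d^2 - d*h - 56*h^2)/(d^2 + d*h - 6*h^2)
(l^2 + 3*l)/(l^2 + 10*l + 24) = l*(l + 3)/(l^2 + 10*l + 24)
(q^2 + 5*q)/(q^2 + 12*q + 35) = q/(q + 7)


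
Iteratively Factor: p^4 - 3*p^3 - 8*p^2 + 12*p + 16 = (p - 2)*(p^3 - p^2 - 10*p - 8) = (p - 2)*(p + 2)*(p^2 - 3*p - 4) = (p - 4)*(p - 2)*(p + 2)*(p + 1)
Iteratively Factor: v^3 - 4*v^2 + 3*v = (v - 1)*(v^2 - 3*v) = v*(v - 1)*(v - 3)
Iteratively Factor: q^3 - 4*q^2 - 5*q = (q + 1)*(q^2 - 5*q) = (q - 5)*(q + 1)*(q)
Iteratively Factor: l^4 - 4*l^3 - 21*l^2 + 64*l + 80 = (l + 1)*(l^3 - 5*l^2 - 16*l + 80) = (l - 4)*(l + 1)*(l^2 - l - 20) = (l - 5)*(l - 4)*(l + 1)*(l + 4)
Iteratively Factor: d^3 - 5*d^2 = (d)*(d^2 - 5*d) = d*(d - 5)*(d)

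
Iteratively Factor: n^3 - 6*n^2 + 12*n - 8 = (n - 2)*(n^2 - 4*n + 4) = (n - 2)^2*(n - 2)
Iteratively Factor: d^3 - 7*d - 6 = (d + 2)*(d^2 - 2*d - 3) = (d - 3)*(d + 2)*(d + 1)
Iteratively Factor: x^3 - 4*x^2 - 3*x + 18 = (x - 3)*(x^2 - x - 6) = (x - 3)*(x + 2)*(x - 3)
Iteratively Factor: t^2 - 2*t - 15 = (t + 3)*(t - 5)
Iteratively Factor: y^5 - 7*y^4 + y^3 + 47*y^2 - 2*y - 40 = (y - 1)*(y^4 - 6*y^3 - 5*y^2 + 42*y + 40) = (y - 4)*(y - 1)*(y^3 - 2*y^2 - 13*y - 10) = (y - 5)*(y - 4)*(y - 1)*(y^2 + 3*y + 2) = (y - 5)*(y - 4)*(y - 1)*(y + 1)*(y + 2)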